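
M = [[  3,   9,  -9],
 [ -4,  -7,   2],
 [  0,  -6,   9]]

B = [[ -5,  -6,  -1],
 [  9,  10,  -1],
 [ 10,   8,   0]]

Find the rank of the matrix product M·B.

First compute MB:
[[-24,   0, -12],
 [-23, -30,  11],
 [ 36,  12,   6]]
Now row reduce the product.
R2 ← R2 − (23/24)·R1: [0, -30, 45/2]
R3 ← R3 + (3/2)·R1: [0, 12, -12]
R3 ← R3 + (2/5)·R2: [0, 0, -3]
3 nonzero rows, so rank(MB) = 3.

3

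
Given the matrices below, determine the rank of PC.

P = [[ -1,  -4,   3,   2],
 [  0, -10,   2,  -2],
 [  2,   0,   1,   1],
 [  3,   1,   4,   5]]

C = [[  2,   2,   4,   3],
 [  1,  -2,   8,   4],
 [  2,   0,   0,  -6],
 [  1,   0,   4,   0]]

3

First compute PC:
[[  2,   6, -28, -37],
 [ -8,  20, -88, -52],
 [  7,   4,  12,   0],
 [ 20,   4,  40, -11]]
Now row reduce the product.
R2 ← R2 + (4)·R1: [0, 44, -200, -200]
R3 ← R3 − (7/2)·R1: [0, -17, 110, 259/2]
R4 ← R4 − (10)·R1: [0, -56, 320, 359]
R3 ← R3 + (17/44)·R2: [0, 0, 360/11, 1149/22]
R4 ← R4 + (14/11)·R2: [0, 0, 720/11, 1149/11]
R4 ← R4 − (2)·R3: [0, 0, 0, 0]
3 nonzero rows, so rank(PC) = 3.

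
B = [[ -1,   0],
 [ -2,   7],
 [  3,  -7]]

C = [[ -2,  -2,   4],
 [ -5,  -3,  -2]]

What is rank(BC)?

2

First compute BC:
[[  2,   2,  -4],
 [-31, -17, -22],
 [ 29,  15,  26]]
Now row reduce the product.
R2 ← R2 + (31/2)·R1: [0, 14, -84]
R3 ← R3 − (29/2)·R1: [0, -14, 84]
R3 ← R3 + R2: [0, 0, 0]
2 nonzero rows, so rank(BC) = 2.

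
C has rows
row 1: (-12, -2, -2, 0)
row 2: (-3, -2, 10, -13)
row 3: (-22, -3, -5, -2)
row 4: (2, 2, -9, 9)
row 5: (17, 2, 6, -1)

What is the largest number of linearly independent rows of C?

3

Row reduce to echelon form.
R2 ← R2 − (1/4)·R1: [0, -3/2, 21/2, -13]
R3 ← R3 − (11/6)·R1: [0, 2/3, -4/3, -2]
R4 ← R4 + (1/6)·R1: [0, 5/3, -28/3, 9]
R5 ← R5 + (17/12)·R1: [0, -5/6, 19/6, -1]
R3 ← R3 + (4/9)·R2: [0, 0, 10/3, -70/9]
R4 ← R4 + (10/9)·R2: [0, 0, 7/3, -49/9]
R5 ← R5 − (5/9)·R2: [0, 0, -8/3, 56/9]
R4 ← R4 − (7/10)·R3: [0, 0, 0, 0]
R5 ← R5 + (4/5)·R3: [0, 0, 0, 0]
Echelon form has 3 nonzero rows, so rank(C) = 3.
The rank gives the maximum number of linearly independent rows: 3.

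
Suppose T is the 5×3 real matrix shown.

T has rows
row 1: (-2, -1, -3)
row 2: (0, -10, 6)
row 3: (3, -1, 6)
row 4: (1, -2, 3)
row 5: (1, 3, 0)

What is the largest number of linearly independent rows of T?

2

Row reduce to echelon form.
R3 ← R3 + (3/2)·R1: [0, -5/2, 3/2]
R4 ← R4 + (1/2)·R1: [0, -5/2, 3/2]
R5 ← R5 + (1/2)·R1: [0, 5/2, -3/2]
R3 ← R3 − (1/4)·R2: [0, 0, 0]
R4 ← R4 − (1/4)·R2: [0, 0, 0]
R5 ← R5 + (1/4)·R2: [0, 0, 0]
Echelon form has 2 nonzero rows, so rank(T) = 2.
The rank gives the maximum number of linearly independent rows: 2.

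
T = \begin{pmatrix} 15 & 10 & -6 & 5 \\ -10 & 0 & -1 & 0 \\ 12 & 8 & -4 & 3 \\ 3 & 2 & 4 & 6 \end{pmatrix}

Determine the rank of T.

Row reduce to echelon form.
R2 ← R2 + (2/3)·R1: [0, 20/3, -5, 10/3]
R3 ← R3 − (4/5)·R1: [0, 0, 4/5, -1]
R4 ← R4 − (1/5)·R1: [0, 0, 26/5, 5]
R4 ← R4 − (13/2)·R3: [0, 0, 0, 23/2]
Echelon form has 4 nonzero rows, so rank(T) = 4.

4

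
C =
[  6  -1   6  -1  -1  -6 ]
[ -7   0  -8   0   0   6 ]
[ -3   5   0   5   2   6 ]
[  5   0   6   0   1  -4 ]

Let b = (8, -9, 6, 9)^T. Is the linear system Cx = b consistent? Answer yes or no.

no

Row reduce the augmented matrix [C | b].
R2 ← R2 + (7/6)·R1: [0, -7/6, -1, -7/6, -7/6, -1, 1/3]
R3 ← R3 + (1/2)·R1: [0, 9/2, 3, 9/2, 3/2, 3, 10]
R4 ← R4 − (5/6)·R1: [0, 5/6, 1, 5/6, 11/6, 1, 7/3]
R3 ← R3 + (27/7)·R2: [0, 0, -6/7, 0, -3, -6/7, 79/7]
R4 ← R4 + (5/7)·R2: [0, 0, 2/7, 0, 1, 2/7, 18/7]
R4 ← R4 + (1/3)·R3: [0, 0, 0, 0, 0, 0, 19/3]
The echelon form has 4 nonzero rows; the last pivot sits in the augmented column, so rank(C) = 3 but rank([C|b]) = 4.
Since the ranks differ, the system is inconsistent.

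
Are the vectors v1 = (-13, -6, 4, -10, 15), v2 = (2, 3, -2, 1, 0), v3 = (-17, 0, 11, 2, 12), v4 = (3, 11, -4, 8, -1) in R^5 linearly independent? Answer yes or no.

yes

Form the matrix with these vectors as rows and row reduce.
R2 ← R2 + (2/13)·R1: [0, 27/13, -18/13, -7/13, 30/13]
R3 ← R3 − (17/13)·R1: [0, 102/13, 75/13, 196/13, -99/13]
R4 ← R4 + (3/13)·R1: [0, 125/13, -40/13, 74/13, 32/13]
R3 ← R3 − (34/9)·R2: [0, 0, 11, 154/9, -49/3]
R4 ← R4 − (125/27)·R2: [0, 0, 10/3, 221/27, -74/9]
R4 ← R4 − (10/33)·R3: [0, 0, 0, 3, -36/11]
4 nonzero rows, so the 4 vectors span a space of dimension 4.
Since 4 = 4, the vectors are linearly independent.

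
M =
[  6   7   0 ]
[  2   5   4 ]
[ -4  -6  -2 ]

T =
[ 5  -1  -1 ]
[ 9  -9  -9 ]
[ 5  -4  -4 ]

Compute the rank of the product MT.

First compute MT:
[[ 93, -69, -69],
 [ 75, -63, -63],
 [-84,  66,  66]]
Now row reduce the product.
R2 ← R2 − (25/31)·R1: [0, -228/31, -228/31]
R3 ← R3 + (28/31)·R1: [0, 114/31, 114/31]
R3 ← R3 + (1/2)·R2: [0, 0, 0]
2 nonzero rows, so rank(MT) = 2.

2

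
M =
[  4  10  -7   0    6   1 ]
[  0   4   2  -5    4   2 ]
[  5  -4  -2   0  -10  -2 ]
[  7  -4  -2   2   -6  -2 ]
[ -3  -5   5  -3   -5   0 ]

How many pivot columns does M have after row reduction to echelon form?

4

Row reduce to echelon form.
R3 ← R3 − (5/4)·R1: [0, -33/2, 27/4, 0, -35/2, -13/4]
R4 ← R4 − (7/4)·R1: [0, -43/2, 41/4, 2, -33/2, -15/4]
R5 ← R5 + (3/4)·R1: [0, 5/2, -1/4, -3, -1/2, 3/4]
R3 ← R3 + (33/8)·R2: [0, 0, 15, -165/8, -1, 5]
R4 ← R4 + (43/8)·R2: [0, 0, 21, -199/8, 5, 7]
R5 ← R5 − (5/8)·R2: [0, 0, -3/2, 1/8, -3, -1/2]
R4 ← R4 − (7/5)·R3: [0, 0, 0, 4, 32/5, 0]
R5 ← R5 + (1/10)·R3: [0, 0, 0, -31/16, -31/10, 0]
R5 ← R5 + (31/64)·R4: [0, 0, 0, 0, 0, 0]
Echelon form has 4 nonzero rows, so rank(M) = 4.
Each nonzero row contributes one pivot column: 4 pivot columns.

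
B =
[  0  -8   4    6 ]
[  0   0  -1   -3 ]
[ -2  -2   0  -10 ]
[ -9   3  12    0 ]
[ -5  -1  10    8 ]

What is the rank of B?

Row reduce to echelon form.
Swap R1 ↔ R3
R4 ← R4 − (9/2)·R1: [0, 12, 12, 45]
R5 ← R5 − (5/2)·R1: [0, 4, 10, 33]
Swap R2 ↔ R3
R4 ← R4 + (3/2)·R2: [0, 0, 18, 54]
R5 ← R5 + (1/2)·R2: [0, 0, 12, 36]
R4 ← R4 + (18)·R3: [0, 0, 0, 0]
R5 ← R5 + (12)·R3: [0, 0, 0, 0]
Echelon form has 3 nonzero rows, so rank(B) = 3.

3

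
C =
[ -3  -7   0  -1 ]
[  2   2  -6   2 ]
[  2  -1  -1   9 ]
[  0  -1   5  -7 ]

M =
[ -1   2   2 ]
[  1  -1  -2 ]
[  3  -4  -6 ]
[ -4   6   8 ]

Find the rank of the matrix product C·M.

First compute CM:
[[  0,  -5,   0],
 [-26,  38,  52],
 [-42,  63,  84],
 [ 42, -61, -84]]
Now row reduce the product.
Swap R1 ↔ R2
R3 ← R3 − (21/13)·R1: [0, 21/13, 0]
R4 ← R4 + (21/13)·R1: [0, 5/13, 0]
R3 ← R3 + (21/65)·R2: [0, 0, 0]
R4 ← R4 + (1/13)·R2: [0, 0, 0]
2 nonzero rows, so rank(CM) = 2.

2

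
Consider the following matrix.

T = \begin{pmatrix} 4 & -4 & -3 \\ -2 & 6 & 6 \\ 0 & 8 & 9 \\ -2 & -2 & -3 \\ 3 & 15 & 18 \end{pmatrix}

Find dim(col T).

Row reduce to echelon form.
R2 ← R2 + (1/2)·R1: [0, 4, 9/2]
R4 ← R4 + (1/2)·R1: [0, -4, -9/2]
R5 ← R5 − (3/4)·R1: [0, 18, 81/4]
R3 ← R3 − (2)·R2: [0, 0, 0]
R4 ← R4 + R2: [0, 0, 0]
R5 ← R5 − (9/2)·R2: [0, 0, 0]
Echelon form has 2 nonzero rows, so rank(T) = 2.
The column space has dimension equal to the rank: 2.

2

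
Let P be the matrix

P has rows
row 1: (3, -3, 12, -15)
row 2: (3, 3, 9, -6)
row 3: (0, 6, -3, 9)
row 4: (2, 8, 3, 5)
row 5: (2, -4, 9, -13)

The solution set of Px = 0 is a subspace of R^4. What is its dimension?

Row reduce to echelon form.
R2 ← R2 − R1: [0, 6, -3, 9]
R4 ← R4 − (2/3)·R1: [0, 10, -5, 15]
R5 ← R5 − (2/3)·R1: [0, -2, 1, -3]
R3 ← R3 − R2: [0, 0, 0, 0]
R4 ← R4 − (5/3)·R2: [0, 0, 0, 0]
R5 ← R5 + (1/3)·R2: [0, 0, 0, 0]
2 nonzero rows, so rank(P) = 2.
P has 4 columns; by rank–nullity, nullity = 4 − 2 = 2.

2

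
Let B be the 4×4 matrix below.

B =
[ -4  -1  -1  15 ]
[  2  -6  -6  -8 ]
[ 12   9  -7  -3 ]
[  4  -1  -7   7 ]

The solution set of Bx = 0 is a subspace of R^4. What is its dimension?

Row reduce to echelon form.
R2 ← R2 + (1/2)·R1: [0, -13/2, -13/2, -1/2]
R3 ← R3 + (3)·R1: [0, 6, -10, 42]
R4 ← R4 + R1: [0, -2, -8, 22]
R3 ← R3 + (12/13)·R2: [0, 0, -16, 540/13]
R4 ← R4 − (4/13)·R2: [0, 0, -6, 288/13]
R4 ← R4 − (3/8)·R3: [0, 0, 0, 171/26]
4 nonzero rows, so rank(B) = 4.
B has 4 columns; by rank–nullity, nullity = 4 − 4 = 0.

0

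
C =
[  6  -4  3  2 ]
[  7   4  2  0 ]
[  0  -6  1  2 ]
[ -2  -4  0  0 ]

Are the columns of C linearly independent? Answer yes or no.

Row reduce C to echelon form.
R2 ← R2 − (7/6)·R1: [0, 26/3, -3/2, -7/3]
R4 ← R4 + (1/3)·R1: [0, -16/3, 1, 2/3]
R3 ← R3 + (9/13)·R2: [0, 0, -1/26, 5/13]
R4 ← R4 + (8/13)·R2: [0, 0, 1/13, -10/13]
R4 ← R4 + (2)·R3: [0, 0, 0, 0]
3 pivots among 4 columns.
Only 3 < 4 pivot columns, so the columns are linearly dependent.

no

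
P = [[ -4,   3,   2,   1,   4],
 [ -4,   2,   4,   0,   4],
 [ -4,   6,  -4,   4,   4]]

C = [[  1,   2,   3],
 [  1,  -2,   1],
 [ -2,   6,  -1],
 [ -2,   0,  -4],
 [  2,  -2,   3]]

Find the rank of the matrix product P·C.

First compute PC:
[[  1, -10,  -3],
 [ -2,   4,  -2],
 [ 10, -52,  -6]]
Now row reduce the product.
R2 ← R2 + (2)·R1: [0, -16, -8]
R3 ← R3 − (10)·R1: [0, 48, 24]
R3 ← R3 + (3)·R2: [0, 0, 0]
2 nonzero rows, so rank(PC) = 2.

2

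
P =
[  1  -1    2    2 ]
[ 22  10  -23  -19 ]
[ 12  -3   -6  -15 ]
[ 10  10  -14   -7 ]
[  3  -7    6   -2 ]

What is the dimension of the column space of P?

4

Row reduce to echelon form.
R2 ← R2 − (22)·R1: [0, 32, -67, -63]
R3 ← R3 − (12)·R1: [0, 9, -30, -39]
R4 ← R4 − (10)·R1: [0, 20, -34, -27]
R5 ← R5 − (3)·R1: [0, -4, 0, -8]
R3 ← R3 − (9/32)·R2: [0, 0, -357/32, -681/32]
R4 ← R4 − (5/8)·R2: [0, 0, 63/8, 99/8]
R5 ← R5 + (1/8)·R2: [0, 0, -67/8, -127/8]
R4 ← R4 + (12/17)·R3: [0, 0, 0, -45/17]
R5 ← R5 − (268/357)·R3: [0, 0, 0, 12/119]
R5 ← R5 + (4/105)·R4: [0, 0, 0, 0]
Echelon form has 4 nonzero rows, so rank(P) = 4.
The column space has dimension equal to the rank: 4.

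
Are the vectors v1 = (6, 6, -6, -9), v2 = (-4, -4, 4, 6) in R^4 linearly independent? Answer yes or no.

no

Form the matrix with these vectors as rows and row reduce.
R2 ← R2 + (2/3)·R1: [0, 0, 0, 0]
1 nonzero row, so the 2 vectors span a space of dimension 1.
Since 1 < 2, the vectors are linearly dependent.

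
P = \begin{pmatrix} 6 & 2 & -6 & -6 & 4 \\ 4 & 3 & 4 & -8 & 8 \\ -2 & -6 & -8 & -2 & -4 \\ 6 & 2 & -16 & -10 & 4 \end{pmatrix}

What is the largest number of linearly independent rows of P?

4

Row reduce to echelon form.
R2 ← R2 − (2/3)·R1: [0, 5/3, 8, -4, 16/3]
R3 ← R3 + (1/3)·R1: [0, -16/3, -10, -4, -8/3]
R4 ← R4 − R1: [0, 0, -10, -4, 0]
R3 ← R3 + (16/5)·R2: [0, 0, 78/5, -84/5, 72/5]
R4 ← R4 + (25/39)·R3: [0, 0, 0, -192/13, 120/13]
Echelon form has 4 nonzero rows, so rank(P) = 4.
The rank gives the maximum number of linearly independent rows: 4.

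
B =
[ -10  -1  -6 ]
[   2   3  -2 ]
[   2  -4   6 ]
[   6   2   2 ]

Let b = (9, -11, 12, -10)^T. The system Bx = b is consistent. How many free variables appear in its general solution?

Row reduce the augmented matrix [B | b].
R2 ← R2 + (1/5)·R1: [0, 14/5, -16/5, -46/5]
R3 ← R3 + (1/5)·R1: [0, -21/5, 24/5, 69/5]
R4 ← R4 + (3/5)·R1: [0, 7/5, -8/5, -23/5]
R3 ← R3 + (3/2)·R2: [0, 0, 0, 0]
R4 ← R4 − (1/2)·R2: [0, 0, 0, 0]
The echelon form has 2 nonzero rows, and every pivot lies in the first 3 columns, so rank(B) = rank([B|b]) = 2.
The system is consistent.
Free variables = (unknowns) − (rank) = 3 − 2 = 1.

1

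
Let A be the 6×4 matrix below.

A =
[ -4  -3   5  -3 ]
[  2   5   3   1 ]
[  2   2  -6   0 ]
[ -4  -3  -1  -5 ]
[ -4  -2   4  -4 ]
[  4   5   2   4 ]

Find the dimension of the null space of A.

Row reduce to echelon form.
R2 ← R2 + (1/2)·R1: [0, 7/2, 11/2, -1/2]
R3 ← R3 + (1/2)·R1: [0, 1/2, -7/2, -3/2]
R4 ← R4 − R1: [0, 0, -6, -2]
R5 ← R5 − R1: [0, 1, -1, -1]
R6 ← R6 + R1: [0, 2, 7, 1]
R3 ← R3 − (1/7)·R2: [0, 0, -30/7, -10/7]
R5 ← R5 − (2/7)·R2: [0, 0, -18/7, -6/7]
R6 ← R6 − (4/7)·R2: [0, 0, 27/7, 9/7]
R4 ← R4 − (7/5)·R3: [0, 0, 0, 0]
R5 ← R5 − (3/5)·R3: [0, 0, 0, 0]
R6 ← R6 + (9/10)·R3: [0, 0, 0, 0]
3 nonzero rows, so rank(A) = 3.
A has 4 columns; by rank–nullity, nullity = 4 − 3 = 1.

1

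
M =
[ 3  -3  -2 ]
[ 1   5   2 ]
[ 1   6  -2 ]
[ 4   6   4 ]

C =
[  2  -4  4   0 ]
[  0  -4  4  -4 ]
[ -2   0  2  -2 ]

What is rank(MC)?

First compute MC:
[[ 10,   0,  -4,  16],
 [ -2, -24,  28, -24],
 [  6, -28,  24, -20],
 [  0, -40,  48, -32]]
Now row reduce the product.
R2 ← R2 + (1/5)·R1: [0, -24, 136/5, -104/5]
R3 ← R3 − (3/5)·R1: [0, -28, 132/5, -148/5]
R3 ← R3 − (7/6)·R2: [0, 0, -16/3, -16/3]
R4 ← R4 − (5/3)·R2: [0, 0, 8/3, 8/3]
R4 ← R4 + (1/2)·R3: [0, 0, 0, 0]
3 nonzero rows, so rank(MC) = 3.

3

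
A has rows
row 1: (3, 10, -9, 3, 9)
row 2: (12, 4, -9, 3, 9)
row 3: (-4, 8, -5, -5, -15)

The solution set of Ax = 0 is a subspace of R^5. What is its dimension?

2

Row reduce to echelon form.
R2 ← R2 − (4)·R1: [0, -36, 27, -9, -27]
R3 ← R3 + (4/3)·R1: [0, 64/3, -17, -1, -3]
R3 ← R3 + (16/27)·R2: [0, 0, -1, -19/3, -19]
3 nonzero rows, so rank(A) = 3.
A has 5 columns; by rank–nullity, nullity = 5 − 3 = 2.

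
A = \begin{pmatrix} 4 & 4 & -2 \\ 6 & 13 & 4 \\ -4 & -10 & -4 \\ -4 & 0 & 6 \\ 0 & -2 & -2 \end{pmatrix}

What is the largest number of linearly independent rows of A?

2

Row reduce to echelon form.
R2 ← R2 − (3/2)·R1: [0, 7, 7]
R3 ← R3 + R1: [0, -6, -6]
R4 ← R4 + R1: [0, 4, 4]
R3 ← R3 + (6/7)·R2: [0, 0, 0]
R4 ← R4 − (4/7)·R2: [0, 0, 0]
R5 ← R5 + (2/7)·R2: [0, 0, 0]
Echelon form has 2 nonzero rows, so rank(A) = 2.
The rank gives the maximum number of linearly independent rows: 2.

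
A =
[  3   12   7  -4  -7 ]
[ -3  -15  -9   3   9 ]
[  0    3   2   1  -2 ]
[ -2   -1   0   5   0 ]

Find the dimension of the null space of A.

3

Row reduce to echelon form.
R2 ← R2 + R1: [0, -3, -2, -1, 2]
R4 ← R4 + (2/3)·R1: [0, 7, 14/3, 7/3, -14/3]
R3 ← R3 + R2: [0, 0, 0, 0, 0]
R4 ← R4 + (7/3)·R2: [0, 0, 0, 0, 0]
2 nonzero rows, so rank(A) = 2.
A has 5 columns; by rank–nullity, nullity = 5 − 2 = 3.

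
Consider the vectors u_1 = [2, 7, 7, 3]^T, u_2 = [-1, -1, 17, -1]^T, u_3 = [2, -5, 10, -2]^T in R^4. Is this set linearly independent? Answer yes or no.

Form the matrix with these vectors as rows and row reduce.
R2 ← R2 + (1/2)·R1: [0, 5/2, 41/2, 1/2]
R3 ← R3 − R1: [0, -12, 3, -5]
R3 ← R3 + (24/5)·R2: [0, 0, 507/5, -13/5]
3 nonzero rows, so the 3 vectors span a space of dimension 3.
Since 3 = 3, the vectors are linearly independent.

yes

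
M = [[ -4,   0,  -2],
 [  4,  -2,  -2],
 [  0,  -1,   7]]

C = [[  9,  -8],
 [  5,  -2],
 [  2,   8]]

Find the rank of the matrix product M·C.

First compute MC:
[[-40,  16],
 [ 22, -44],
 [  9,  58]]
Now row reduce the product.
R2 ← R2 + (11/20)·R1: [0, -176/5]
R3 ← R3 + (9/40)·R1: [0, 308/5]
R3 ← R3 + (7/4)·R2: [0, 0]
2 nonzero rows, so rank(MC) = 2.

2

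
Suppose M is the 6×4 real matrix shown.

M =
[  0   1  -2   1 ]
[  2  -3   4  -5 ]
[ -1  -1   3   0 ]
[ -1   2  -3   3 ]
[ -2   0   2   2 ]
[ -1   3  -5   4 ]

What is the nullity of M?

2

Row reduce to echelon form.
Swap R1 ↔ R2
R3 ← R3 + (1/2)·R1: [0, -5/2, 5, -5/2]
R4 ← R4 + (1/2)·R1: [0, 1/2, -1, 1/2]
R5 ← R5 + R1: [0, -3, 6, -3]
R6 ← R6 + (1/2)·R1: [0, 3/2, -3, 3/2]
R3 ← R3 + (5/2)·R2: [0, 0, 0, 0]
R4 ← R4 − (1/2)·R2: [0, 0, 0, 0]
R5 ← R5 + (3)·R2: [0, 0, 0, 0]
R6 ← R6 − (3/2)·R2: [0, 0, 0, 0]
2 nonzero rows, so rank(M) = 2.
M has 4 columns; by rank–nullity, nullity = 4 − 2 = 2.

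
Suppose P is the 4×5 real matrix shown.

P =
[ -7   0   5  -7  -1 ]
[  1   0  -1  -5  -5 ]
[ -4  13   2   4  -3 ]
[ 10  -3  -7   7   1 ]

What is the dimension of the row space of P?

3

Row reduce to echelon form.
R2 ← R2 + (1/7)·R1: [0, 0, -2/7, -6, -36/7]
R3 ← R3 − (4/7)·R1: [0, 13, -6/7, 8, -17/7]
R4 ← R4 + (10/7)·R1: [0, -3, 1/7, -3, -3/7]
Swap R2 ↔ R3
R4 ← R4 + (3/13)·R2: [0, 0, -5/91, -15/13, -90/91]
R4 ← R4 − (5/26)·R3: [0, 0, 0, 0, 0]
Echelon form has 3 nonzero rows, so rank(P) = 3.
The row space has dimension equal to the rank: 3.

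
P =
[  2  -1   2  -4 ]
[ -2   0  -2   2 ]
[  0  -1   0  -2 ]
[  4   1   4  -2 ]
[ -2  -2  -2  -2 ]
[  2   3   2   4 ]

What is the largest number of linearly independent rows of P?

2

Row reduce to echelon form.
R2 ← R2 + R1: [0, -1, 0, -2]
R4 ← R4 − (2)·R1: [0, 3, 0, 6]
R5 ← R5 + R1: [0, -3, 0, -6]
R6 ← R6 − R1: [0, 4, 0, 8]
R3 ← R3 − R2: [0, 0, 0, 0]
R4 ← R4 + (3)·R2: [0, 0, 0, 0]
R5 ← R5 − (3)·R2: [0, 0, 0, 0]
R6 ← R6 + (4)·R2: [0, 0, 0, 0]
Echelon form has 2 nonzero rows, so rank(P) = 2.
The rank gives the maximum number of linearly independent rows: 2.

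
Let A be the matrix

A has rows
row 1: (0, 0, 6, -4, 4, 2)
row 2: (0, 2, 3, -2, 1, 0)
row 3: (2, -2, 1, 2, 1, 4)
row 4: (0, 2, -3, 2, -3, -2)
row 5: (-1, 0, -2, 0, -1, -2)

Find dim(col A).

Row reduce to echelon form.
Swap R1 ↔ R3
R5 ← R5 + (1/2)·R1: [0, -1, -3/2, 1, -1/2, 0]
R4 ← R4 − R2: [0, 0, -6, 4, -4, -2]
R5 ← R5 + (1/2)·R2: [0, 0, 0, 0, 0, 0]
R4 ← R4 + R3: [0, 0, 0, 0, 0, 0]
Echelon form has 3 nonzero rows, so rank(A) = 3.
The column space has dimension equal to the rank: 3.

3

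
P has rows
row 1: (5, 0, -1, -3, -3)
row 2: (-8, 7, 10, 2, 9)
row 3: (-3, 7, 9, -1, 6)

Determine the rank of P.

2

Row reduce to echelon form.
R2 ← R2 + (8/5)·R1: [0, 7, 42/5, -14/5, 21/5]
R3 ← R3 + (3/5)·R1: [0, 7, 42/5, -14/5, 21/5]
R3 ← R3 − R2: [0, 0, 0, 0, 0]
Echelon form has 2 nonzero rows, so rank(P) = 2.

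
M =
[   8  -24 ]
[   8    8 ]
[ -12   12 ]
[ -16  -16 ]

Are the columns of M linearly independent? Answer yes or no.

yes

Row reduce M to echelon form.
R2 ← R2 − R1: [0, 32]
R3 ← R3 + (3/2)·R1: [0, -24]
R4 ← R4 + (2)·R1: [0, -64]
R3 ← R3 + (3/4)·R2: [0, 0]
R4 ← R4 + (2)·R2: [0, 0]
2 pivots among 2 columns.
Every column is a pivot column, so the columns are linearly independent.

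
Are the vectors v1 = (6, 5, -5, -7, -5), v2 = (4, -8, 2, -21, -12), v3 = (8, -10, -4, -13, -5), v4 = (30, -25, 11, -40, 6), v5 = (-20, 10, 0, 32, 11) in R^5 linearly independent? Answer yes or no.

yes

Form the matrix with these vectors as rows and row reduce.
R2 ← R2 − (2/3)·R1: [0, -34/3, 16/3, -49/3, -26/3]
R3 ← R3 − (4/3)·R1: [0, -50/3, 8/3, -11/3, 5/3]
R4 ← R4 − (5)·R1: [0, -50, 36, -5, 31]
R5 ← R5 + (10/3)·R1: [0, 80/3, -50/3, 26/3, -17/3]
R3 ← R3 − (25/17)·R2: [0, 0, -88/17, 346/17, 245/17]
R4 ← R4 − (75/17)·R2: [0, 0, 212/17, 1140/17, 1177/17]
R5 ← R5 + (40/17)·R2: [0, 0, -70/17, -506/17, -443/17]
R4 ← R4 + (53/22)·R3: [0, 0, 0, 1277/11, 2287/22]
R5 ← R5 − (35/44)·R3: [0, 0, 0, -1011/22, -1651/44]
R5 ← R5 + (1011/2554)·R4: [0, 0, 0, 0, 9265/2554]
5 nonzero rows, so the 5 vectors span a space of dimension 5.
Since 5 = 5, the vectors are linearly independent.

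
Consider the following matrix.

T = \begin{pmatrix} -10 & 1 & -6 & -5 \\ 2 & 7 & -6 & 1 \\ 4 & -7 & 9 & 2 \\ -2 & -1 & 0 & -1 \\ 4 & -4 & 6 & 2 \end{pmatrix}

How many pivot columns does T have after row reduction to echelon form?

Row reduce to echelon form.
R2 ← R2 + (1/5)·R1: [0, 36/5, -36/5, 0]
R3 ← R3 + (2/5)·R1: [0, -33/5, 33/5, 0]
R4 ← R4 − (1/5)·R1: [0, -6/5, 6/5, 0]
R5 ← R5 + (2/5)·R1: [0, -18/5, 18/5, 0]
R3 ← R3 + (11/12)·R2: [0, 0, 0, 0]
R4 ← R4 + (1/6)·R2: [0, 0, 0, 0]
R5 ← R5 + (1/2)·R2: [0, 0, 0, 0]
Echelon form has 2 nonzero rows, so rank(T) = 2.
Each nonzero row contributes one pivot column: 2 pivot columns.

2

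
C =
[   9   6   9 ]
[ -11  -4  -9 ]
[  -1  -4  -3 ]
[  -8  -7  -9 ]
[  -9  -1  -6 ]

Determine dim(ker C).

Row reduce to echelon form.
R2 ← R2 + (11/9)·R1: [0, 10/3, 2]
R3 ← R3 + (1/9)·R1: [0, -10/3, -2]
R4 ← R4 + (8/9)·R1: [0, -5/3, -1]
R5 ← R5 + R1: [0, 5, 3]
R3 ← R3 + R2: [0, 0, 0]
R4 ← R4 + (1/2)·R2: [0, 0, 0]
R5 ← R5 − (3/2)·R2: [0, 0, 0]
2 nonzero rows, so rank(C) = 2.
C has 3 columns; by rank–nullity, nullity = 3 − 2 = 1.

1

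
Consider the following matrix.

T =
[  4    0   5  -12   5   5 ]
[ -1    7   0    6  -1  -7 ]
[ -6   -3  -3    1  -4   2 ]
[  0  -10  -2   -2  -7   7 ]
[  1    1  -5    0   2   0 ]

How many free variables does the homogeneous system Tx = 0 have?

1

Row reduce to echelon form.
R2 ← R2 + (1/4)·R1: [0, 7, 5/4, 3, 1/4, -23/4]
R3 ← R3 + (3/2)·R1: [0, -3, 9/2, -17, 7/2, 19/2]
R5 ← R5 − (1/4)·R1: [0, 1, -25/4, 3, 3/4, -5/4]
R3 ← R3 + (3/7)·R2: [0, 0, 141/28, -110/7, 101/28, 197/28]
R4 ← R4 + (10/7)·R2: [0, 0, -3/14, 16/7, -93/14, -17/14]
R5 ← R5 − (1/7)·R2: [0, 0, -45/7, 18/7, 5/7, -3/7]
R4 ← R4 + (2/47)·R3: [0, 0, 0, 76/47, -305/47, -43/47]
R5 ← R5 + (60/47)·R3: [0, 0, 0, -822/47, 250/47, 402/47]
R5 ← R5 + (411/38)·R4: [0, 0, 0, 0, -2465/38, -51/38]
5 nonzero rows, so rank(T) = 5.
T has 6 columns; by rank–nullity, nullity = 6 − 5 = 1.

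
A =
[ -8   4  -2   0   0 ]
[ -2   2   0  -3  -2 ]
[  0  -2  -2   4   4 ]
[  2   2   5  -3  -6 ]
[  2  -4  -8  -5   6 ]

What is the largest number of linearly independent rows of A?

Row reduce to echelon form.
R2 ← R2 − (1/4)·R1: [0, 1, 1/2, -3, -2]
R4 ← R4 + (1/4)·R1: [0, 3, 9/2, -3, -6]
R5 ← R5 + (1/4)·R1: [0, -3, -17/2, -5, 6]
R3 ← R3 + (2)·R2: [0, 0, -1, -2, 0]
R4 ← R4 − (3)·R2: [0, 0, 3, 6, 0]
R5 ← R5 + (3)·R2: [0, 0, -7, -14, 0]
R4 ← R4 + (3)·R3: [0, 0, 0, 0, 0]
R5 ← R5 − (7)·R3: [0, 0, 0, 0, 0]
Echelon form has 3 nonzero rows, so rank(A) = 3.
The rank gives the maximum number of linearly independent rows: 3.

3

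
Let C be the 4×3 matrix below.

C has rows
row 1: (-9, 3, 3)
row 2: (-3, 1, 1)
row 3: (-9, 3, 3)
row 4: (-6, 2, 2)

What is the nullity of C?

2

Row reduce to echelon form.
R2 ← R2 − (1/3)·R1: [0, 0, 0]
R3 ← R3 − R1: [0, 0, 0]
R4 ← R4 − (2/3)·R1: [0, 0, 0]
1 nonzero row, so rank(C) = 1.
C has 3 columns; by rank–nullity, nullity = 3 − 1 = 2.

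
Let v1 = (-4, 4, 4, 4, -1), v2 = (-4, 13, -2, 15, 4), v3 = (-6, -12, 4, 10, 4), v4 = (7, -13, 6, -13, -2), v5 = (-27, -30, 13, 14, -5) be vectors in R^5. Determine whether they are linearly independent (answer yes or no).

yes

Form the matrix with these vectors as rows and row reduce.
R2 ← R2 − R1: [0, 9, -6, 11, 5]
R3 ← R3 − (3/2)·R1: [0, -18, -2, 4, 11/2]
R4 ← R4 + (7/4)·R1: [0, -6, 13, -6, -15/4]
R5 ← R5 − (27/4)·R1: [0, -57, -14, -13, 7/4]
R3 ← R3 + (2)·R2: [0, 0, -14, 26, 31/2]
R4 ← R4 + (2/3)·R2: [0, 0, 9, 4/3, -5/12]
R5 ← R5 + (19/3)·R2: [0, 0, -52, 170/3, 401/12]
R4 ← R4 + (9/14)·R3: [0, 0, 0, 379/21, 401/42]
R5 ← R5 − (26/7)·R3: [0, 0, 0, -838/21, -2029/84]
R5 ← R5 + (838/379)·R4: [0, 0, 0, 0, -4615/1516]
5 nonzero rows, so the 5 vectors span a space of dimension 5.
Since 5 = 5, the vectors are linearly independent.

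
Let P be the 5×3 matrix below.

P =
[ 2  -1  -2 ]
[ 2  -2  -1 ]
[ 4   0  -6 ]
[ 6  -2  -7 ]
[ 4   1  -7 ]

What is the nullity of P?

1

Row reduce to echelon form.
R2 ← R2 − R1: [0, -1, 1]
R3 ← R3 − (2)·R1: [0, 2, -2]
R4 ← R4 − (3)·R1: [0, 1, -1]
R5 ← R5 − (2)·R1: [0, 3, -3]
R3 ← R3 + (2)·R2: [0, 0, 0]
R4 ← R4 + R2: [0, 0, 0]
R5 ← R5 + (3)·R2: [0, 0, 0]
2 nonzero rows, so rank(P) = 2.
P has 3 columns; by rank–nullity, nullity = 3 − 2 = 1.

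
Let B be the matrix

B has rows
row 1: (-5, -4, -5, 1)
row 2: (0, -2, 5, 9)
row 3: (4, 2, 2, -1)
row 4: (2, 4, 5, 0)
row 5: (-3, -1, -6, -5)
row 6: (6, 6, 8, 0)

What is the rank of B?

4

Row reduce to echelon form.
R3 ← R3 + (4/5)·R1: [0, -6/5, -2, -1/5]
R4 ← R4 + (2/5)·R1: [0, 12/5, 3, 2/5]
R5 ← R5 − (3/5)·R1: [0, 7/5, -3, -28/5]
R6 ← R6 + (6/5)·R1: [0, 6/5, 2, 6/5]
R3 ← R3 − (3/5)·R2: [0, 0, -5, -28/5]
R4 ← R4 + (6/5)·R2: [0, 0, 9, 56/5]
R5 ← R5 + (7/10)·R2: [0, 0, 1/2, 7/10]
R6 ← R6 + (3/5)·R2: [0, 0, 5, 33/5]
R4 ← R4 + (9/5)·R3: [0, 0, 0, 28/25]
R5 ← R5 + (1/10)·R3: [0, 0, 0, 7/50]
R6 ← R6 + R3: [0, 0, 0, 1]
R5 ← R5 − (1/8)·R4: [0, 0, 0, 0]
R6 ← R6 − (25/28)·R4: [0, 0, 0, 0]
Echelon form has 4 nonzero rows, so rank(B) = 4.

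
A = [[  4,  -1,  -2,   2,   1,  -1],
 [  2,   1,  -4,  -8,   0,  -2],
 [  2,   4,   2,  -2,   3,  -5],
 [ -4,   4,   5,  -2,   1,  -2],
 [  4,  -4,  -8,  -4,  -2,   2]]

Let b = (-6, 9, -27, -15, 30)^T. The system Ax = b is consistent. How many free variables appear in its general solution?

3

Row reduce the augmented matrix [A | b].
R2 ← R2 − (1/2)·R1: [0, 3/2, -3, -9, -1/2, -3/2, 12]
R3 ← R3 − (1/2)·R1: [0, 9/2, 3, -3, 5/2, -9/2, -24]
R4 ← R4 + R1: [0, 3, 3, 0, 2, -3, -21]
R5 ← R5 − R1: [0, -3, -6, -6, -3, 3, 36]
R3 ← R3 − (3)·R2: [0, 0, 12, 24, 4, 0, -60]
R4 ← R4 − (2)·R2: [0, 0, 9, 18, 3, 0, -45]
R5 ← R5 + (2)·R2: [0, 0, -12, -24, -4, 0, 60]
R4 ← R4 − (3/4)·R3: [0, 0, 0, 0, 0, 0, 0]
R5 ← R5 + R3: [0, 0, 0, 0, 0, 0, 0]
The echelon form has 3 nonzero rows, and every pivot lies in the first 6 columns, so rank(A) = rank([A|b]) = 3.
The system is consistent.
Free variables = (unknowns) − (rank) = 6 − 3 = 3.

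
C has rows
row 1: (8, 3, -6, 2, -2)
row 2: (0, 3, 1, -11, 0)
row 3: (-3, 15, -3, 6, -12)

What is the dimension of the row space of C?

Row reduce to echelon form.
R3 ← R3 + (3/8)·R1: [0, 129/8, -21/4, 27/4, -51/4]
R3 ← R3 − (43/8)·R2: [0, 0, -85/8, 527/8, -51/4]
Echelon form has 3 nonzero rows, so rank(C) = 3.
The row space has dimension equal to the rank: 3.

3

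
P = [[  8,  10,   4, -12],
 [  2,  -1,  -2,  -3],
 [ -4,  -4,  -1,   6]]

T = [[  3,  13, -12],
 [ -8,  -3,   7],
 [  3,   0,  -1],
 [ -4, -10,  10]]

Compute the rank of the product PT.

First compute PT:
[[  4, 194, -150],
 [ 20,  59, -59],
 [ -7, -100,  81]]
Now row reduce the product.
R2 ← R2 − (5)·R1: [0, -911, 691]
R3 ← R3 + (7/4)·R1: [0, 479/2, -363/2]
R3 ← R3 + (479/1822)·R2: [0, 0, 148/911]
3 nonzero rows, so rank(PT) = 3.

3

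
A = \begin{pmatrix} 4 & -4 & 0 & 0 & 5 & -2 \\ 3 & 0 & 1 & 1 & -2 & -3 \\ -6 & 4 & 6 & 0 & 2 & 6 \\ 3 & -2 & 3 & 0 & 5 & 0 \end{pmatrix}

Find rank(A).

Row reduce to echelon form.
R2 ← R2 − (3/4)·R1: [0, 3, 1, 1, -23/4, -3/2]
R3 ← R3 + (3/2)·R1: [0, -2, 6, 0, 19/2, 3]
R4 ← R4 − (3/4)·R1: [0, 1, 3, 0, 5/4, 3/2]
R3 ← R3 + (2/3)·R2: [0, 0, 20/3, 2/3, 17/3, 2]
R4 ← R4 − (1/3)·R2: [0, 0, 8/3, -1/3, 19/6, 2]
R4 ← R4 − (2/5)·R3: [0, 0, 0, -3/5, 9/10, 6/5]
Echelon form has 4 nonzero rows, so rank(A) = 4.

4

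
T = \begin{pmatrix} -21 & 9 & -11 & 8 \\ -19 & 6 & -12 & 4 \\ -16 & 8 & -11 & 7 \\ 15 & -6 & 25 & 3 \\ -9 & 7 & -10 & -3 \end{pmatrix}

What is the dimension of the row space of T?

Row reduce to echelon form.
R2 ← R2 − (19/21)·R1: [0, -15/7, -43/21, -68/21]
R3 ← R3 − (16/21)·R1: [0, 8/7, -55/21, 19/21]
R4 ← R4 + (5/7)·R1: [0, 3/7, 120/7, 61/7]
R5 ← R5 − (3/7)·R1: [0, 22/7, -37/7, -45/7]
R3 ← R3 + (8/15)·R2: [0, 0, -167/45, -37/45]
R4 ← R4 + (1/5)·R2: [0, 0, 251/15, 121/15]
R5 ← R5 + (22/15)·R2: [0, 0, -373/45, -503/45]
R4 ← R4 + (753/167)·R3: [0, 0, 0, 728/167]
R5 ← R5 − (373/167)·R3: [0, 0, 0, -1560/167]
R5 ← R5 + (15/7)·R4: [0, 0, 0, 0]
Echelon form has 4 nonzero rows, so rank(T) = 4.
The row space has dimension equal to the rank: 4.

4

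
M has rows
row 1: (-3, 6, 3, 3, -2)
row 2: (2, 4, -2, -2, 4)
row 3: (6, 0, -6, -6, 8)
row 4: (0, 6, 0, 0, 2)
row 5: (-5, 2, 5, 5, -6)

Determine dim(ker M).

Row reduce to echelon form.
R2 ← R2 + (2/3)·R1: [0, 8, 0, 0, 8/3]
R3 ← R3 + (2)·R1: [0, 12, 0, 0, 4]
R5 ← R5 − (5/3)·R1: [0, -8, 0, 0, -8/3]
R3 ← R3 − (3/2)·R2: [0, 0, 0, 0, 0]
R4 ← R4 − (3/4)·R2: [0, 0, 0, 0, 0]
R5 ← R5 + R2: [0, 0, 0, 0, 0]
2 nonzero rows, so rank(M) = 2.
M has 5 columns; by rank–nullity, nullity = 5 − 2 = 3.

3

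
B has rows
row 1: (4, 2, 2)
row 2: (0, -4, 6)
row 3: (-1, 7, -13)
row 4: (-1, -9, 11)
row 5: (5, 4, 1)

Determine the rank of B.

3

Row reduce to echelon form.
R3 ← R3 + (1/4)·R1: [0, 15/2, -25/2]
R4 ← R4 + (1/4)·R1: [0, -17/2, 23/2]
R5 ← R5 − (5/4)·R1: [0, 3/2, -3/2]
R3 ← R3 + (15/8)·R2: [0, 0, -5/4]
R4 ← R4 − (17/8)·R2: [0, 0, -5/4]
R5 ← R5 + (3/8)·R2: [0, 0, 3/4]
R4 ← R4 − R3: [0, 0, 0]
R5 ← R5 + (3/5)·R3: [0, 0, 0]
Echelon form has 3 nonzero rows, so rank(B) = 3.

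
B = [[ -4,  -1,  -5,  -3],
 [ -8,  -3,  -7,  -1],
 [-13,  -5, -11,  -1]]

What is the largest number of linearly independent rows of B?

2

Row reduce to echelon form.
R2 ← R2 − (2)·R1: [0, -1, 3, 5]
R3 ← R3 − (13/4)·R1: [0, -7/4, 21/4, 35/4]
R3 ← R3 − (7/4)·R2: [0, 0, 0, 0]
Echelon form has 2 nonzero rows, so rank(B) = 2.
The rank gives the maximum number of linearly independent rows: 2.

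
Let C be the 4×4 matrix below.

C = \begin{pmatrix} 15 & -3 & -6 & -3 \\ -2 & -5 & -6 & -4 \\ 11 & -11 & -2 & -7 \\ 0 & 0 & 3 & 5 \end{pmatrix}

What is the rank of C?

Row reduce to echelon form.
R2 ← R2 + (2/15)·R1: [0, -27/5, -34/5, -22/5]
R3 ← R3 − (11/15)·R1: [0, -44/5, 12/5, -24/5]
R3 ← R3 − (44/27)·R2: [0, 0, 364/27, 64/27]
R4 ← R4 − (81/364)·R3: [0, 0, 0, 407/91]
Echelon form has 4 nonzero rows, so rank(C) = 4.

4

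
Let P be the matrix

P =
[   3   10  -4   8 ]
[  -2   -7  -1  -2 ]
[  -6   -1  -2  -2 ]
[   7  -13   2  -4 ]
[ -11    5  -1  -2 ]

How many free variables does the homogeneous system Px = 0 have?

0

Row reduce to echelon form.
R2 ← R2 + (2/3)·R1: [0, -1/3, -11/3, 10/3]
R3 ← R3 + (2)·R1: [0, 19, -10, 14]
R4 ← R4 − (7/3)·R1: [0, -109/3, 34/3, -68/3]
R5 ← R5 + (11/3)·R1: [0, 125/3, -47/3, 82/3]
R3 ← R3 + (57)·R2: [0, 0, -219, 204]
R4 ← R4 − (109)·R2: [0, 0, 411, -386]
R5 ← R5 + (125)·R2: [0, 0, -474, 444]
R4 ← R4 + (137/73)·R3: [0, 0, 0, -230/73]
R5 ← R5 − (158/73)·R3: [0, 0, 0, 180/73]
R5 ← R5 + (18/23)·R4: [0, 0, 0, 0]
4 nonzero rows, so rank(P) = 4.
P has 4 columns; by rank–nullity, nullity = 4 − 4 = 0.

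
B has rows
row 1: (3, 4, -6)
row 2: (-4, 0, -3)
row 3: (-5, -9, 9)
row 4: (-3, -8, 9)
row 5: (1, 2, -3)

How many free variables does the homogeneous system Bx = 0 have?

Row reduce to echelon form.
R2 ← R2 + (4/3)·R1: [0, 16/3, -11]
R3 ← R3 + (5/3)·R1: [0, -7/3, -1]
R4 ← R4 + R1: [0, -4, 3]
R5 ← R5 − (1/3)·R1: [0, 2/3, -1]
R3 ← R3 + (7/16)·R2: [0, 0, -93/16]
R4 ← R4 + (3/4)·R2: [0, 0, -21/4]
R5 ← R5 − (1/8)·R2: [0, 0, 3/8]
R4 ← R4 − (28/31)·R3: [0, 0, 0]
R5 ← R5 + (2/31)·R3: [0, 0, 0]
3 nonzero rows, so rank(B) = 3.
B has 3 columns; by rank–nullity, nullity = 3 − 3 = 0.

0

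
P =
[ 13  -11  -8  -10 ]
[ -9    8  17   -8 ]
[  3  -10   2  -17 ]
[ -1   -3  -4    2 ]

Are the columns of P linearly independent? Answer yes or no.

yes

Row reduce P to echelon form.
R2 ← R2 + (9/13)·R1: [0, 5/13, 149/13, -194/13]
R3 ← R3 − (3/13)·R1: [0, -97/13, 50/13, -191/13]
R4 ← R4 + (1/13)·R1: [0, -50/13, -60/13, 16/13]
R3 ← R3 + (97/5)·R2: [0, 0, 1131/5, -1521/5]
R4 ← R4 + (10)·R2: [0, 0, 110, -148]
R4 ← R4 − (550/1131)·R3: [0, 0, 0, -2/29]
4 pivots among 4 columns.
Every column is a pivot column, so the columns are linearly independent.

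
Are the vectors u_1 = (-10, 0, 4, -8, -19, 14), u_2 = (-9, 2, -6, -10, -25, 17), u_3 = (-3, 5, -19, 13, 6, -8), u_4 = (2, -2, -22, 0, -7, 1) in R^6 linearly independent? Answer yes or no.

Form the matrix with these vectors as rows and row reduce.
R2 ← R2 − (9/10)·R1: [0, 2, -48/5, -14/5, -79/10, 22/5]
R3 ← R3 − (3/10)·R1: [0, 5, -101/5, 77/5, 117/10, -61/5]
R4 ← R4 + (1/5)·R1: [0, -2, -106/5, -8/5, -54/5, 19/5]
R3 ← R3 − (5/2)·R2: [0, 0, 19/5, 112/5, 629/20, -116/5]
R4 ← R4 + R2: [0, 0, -154/5, -22/5, -187/10, 41/5]
R4 ← R4 + (154/19)·R3: [0, 0, 0, 3366/19, 4488/19, -3417/19]
4 nonzero rows, so the 4 vectors span a space of dimension 4.
Since 4 = 4, the vectors are linearly independent.

yes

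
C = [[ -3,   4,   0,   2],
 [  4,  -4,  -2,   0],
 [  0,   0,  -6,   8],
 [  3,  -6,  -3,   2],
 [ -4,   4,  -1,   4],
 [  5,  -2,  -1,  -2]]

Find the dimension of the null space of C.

1

Row reduce to echelon form.
R2 ← R2 + (4/3)·R1: [0, 4/3, -2, 8/3]
R4 ← R4 + R1: [0, -2, -3, 4]
R5 ← R5 − (4/3)·R1: [0, -4/3, -1, 4/3]
R6 ← R6 + (5/3)·R1: [0, 14/3, -1, 4/3]
R4 ← R4 + (3/2)·R2: [0, 0, -6, 8]
R5 ← R5 + R2: [0, 0, -3, 4]
R6 ← R6 − (7/2)·R2: [0, 0, 6, -8]
R4 ← R4 − R3: [0, 0, 0, 0]
R5 ← R5 − (1/2)·R3: [0, 0, 0, 0]
R6 ← R6 + R3: [0, 0, 0, 0]
3 nonzero rows, so rank(C) = 3.
C has 4 columns; by rank–nullity, nullity = 4 − 3 = 1.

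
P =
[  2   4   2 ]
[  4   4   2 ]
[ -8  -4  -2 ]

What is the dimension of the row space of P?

Row reduce to echelon form.
R2 ← R2 − (2)·R1: [0, -4, -2]
R3 ← R3 + (4)·R1: [0, 12, 6]
R3 ← R3 + (3)·R2: [0, 0, 0]
Echelon form has 2 nonzero rows, so rank(P) = 2.
The row space has dimension equal to the rank: 2.

2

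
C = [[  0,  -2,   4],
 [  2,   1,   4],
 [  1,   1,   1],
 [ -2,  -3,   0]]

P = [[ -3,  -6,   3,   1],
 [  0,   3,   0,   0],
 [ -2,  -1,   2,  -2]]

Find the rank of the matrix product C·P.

2

First compute CP:
[[ -8, -10,   8,  -8],
 [-14, -13,  14,  -6],
 [ -5,  -4,   5,  -1],
 [  6,   3,  -6,  -2]]
Now row reduce the product.
R2 ← R2 − (7/4)·R1: [0, 9/2, 0, 8]
R3 ← R3 − (5/8)·R1: [0, 9/4, 0, 4]
R4 ← R4 + (3/4)·R1: [0, -9/2, 0, -8]
R3 ← R3 − (1/2)·R2: [0, 0, 0, 0]
R4 ← R4 + R2: [0, 0, 0, 0]
2 nonzero rows, so rank(CP) = 2.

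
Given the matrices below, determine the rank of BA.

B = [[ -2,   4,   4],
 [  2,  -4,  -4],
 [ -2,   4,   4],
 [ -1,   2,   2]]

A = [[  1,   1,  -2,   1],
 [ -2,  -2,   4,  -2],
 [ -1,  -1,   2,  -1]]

First compute BA:
[[-14, -14,  28, -14],
 [ 14,  14, -28,  14],
 [-14, -14,  28, -14],
 [ -7,  -7,  14,  -7]]
Now row reduce the product.
R2 ← R2 + R1: [0, 0, 0, 0]
R3 ← R3 − R1: [0, 0, 0, 0]
R4 ← R4 − (1/2)·R1: [0, 0, 0, 0]
1 nonzero row, so rank(BA) = 1.

1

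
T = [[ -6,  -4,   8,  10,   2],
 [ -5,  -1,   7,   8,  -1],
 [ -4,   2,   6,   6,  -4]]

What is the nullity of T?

3

Row reduce to echelon form.
R2 ← R2 − (5/6)·R1: [0, 7/3, 1/3, -1/3, -8/3]
R3 ← R3 − (2/3)·R1: [0, 14/3, 2/3, -2/3, -16/3]
R3 ← R3 − (2)·R2: [0, 0, 0, 0, 0]
2 nonzero rows, so rank(T) = 2.
T has 5 columns; by rank–nullity, nullity = 5 − 2 = 3.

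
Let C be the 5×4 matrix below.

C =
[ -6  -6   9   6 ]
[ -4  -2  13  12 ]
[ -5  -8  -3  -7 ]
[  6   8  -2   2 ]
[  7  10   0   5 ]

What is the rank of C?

2

Row reduce to echelon form.
R2 ← R2 − (2/3)·R1: [0, 2, 7, 8]
R3 ← R3 − (5/6)·R1: [0, -3, -21/2, -12]
R4 ← R4 + R1: [0, 2, 7, 8]
R5 ← R5 + (7/6)·R1: [0, 3, 21/2, 12]
R3 ← R3 + (3/2)·R2: [0, 0, 0, 0]
R4 ← R4 − R2: [0, 0, 0, 0]
R5 ← R5 − (3/2)·R2: [0, 0, 0, 0]
Echelon form has 2 nonzero rows, so rank(C) = 2.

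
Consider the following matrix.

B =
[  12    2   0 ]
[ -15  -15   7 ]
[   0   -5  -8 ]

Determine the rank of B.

Row reduce to echelon form.
R2 ← R2 + (5/4)·R1: [0, -25/2, 7]
R3 ← R3 − (2/5)·R2: [0, 0, -54/5]
Echelon form has 3 nonzero rows, so rank(B) = 3.

3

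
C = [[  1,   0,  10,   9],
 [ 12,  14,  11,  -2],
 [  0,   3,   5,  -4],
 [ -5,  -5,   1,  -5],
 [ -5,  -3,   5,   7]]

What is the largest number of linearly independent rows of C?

4

Row reduce to echelon form.
R2 ← R2 − (12)·R1: [0, 14, -109, -110]
R4 ← R4 + (5)·R1: [0, -5, 51, 40]
R5 ← R5 + (5)·R1: [0, -3, 55, 52]
R3 ← R3 − (3/14)·R2: [0, 0, 397/14, 137/7]
R4 ← R4 + (5/14)·R2: [0, 0, 169/14, 5/7]
R5 ← R5 + (3/14)·R2: [0, 0, 443/14, 199/7]
R4 ← R4 − (169/397)·R3: [0, 0, 0, -3024/397]
R5 ← R5 − (443/397)·R3: [0, 0, 0, 2616/397]
R5 ← R5 + (109/126)·R4: [0, 0, 0, 0]
Echelon form has 4 nonzero rows, so rank(C) = 4.
The rank gives the maximum number of linearly independent rows: 4.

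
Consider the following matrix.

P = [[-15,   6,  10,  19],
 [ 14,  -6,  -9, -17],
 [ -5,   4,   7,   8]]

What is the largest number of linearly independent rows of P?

Row reduce to echelon form.
R2 ← R2 + (14/15)·R1: [0, -2/5, 1/3, 11/15]
R3 ← R3 − (1/3)·R1: [0, 2, 11/3, 5/3]
R3 ← R3 + (5)·R2: [0, 0, 16/3, 16/3]
Echelon form has 3 nonzero rows, so rank(P) = 3.
The rank gives the maximum number of linearly independent rows: 3.

3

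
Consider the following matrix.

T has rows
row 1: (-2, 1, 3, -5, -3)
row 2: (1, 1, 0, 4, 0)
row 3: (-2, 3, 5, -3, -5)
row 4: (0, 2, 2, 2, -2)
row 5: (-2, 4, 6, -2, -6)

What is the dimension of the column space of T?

Row reduce to echelon form.
R2 ← R2 + (1/2)·R1: [0, 3/2, 3/2, 3/2, -3/2]
R3 ← R3 − R1: [0, 2, 2, 2, -2]
R5 ← R5 − R1: [0, 3, 3, 3, -3]
R3 ← R3 − (4/3)·R2: [0, 0, 0, 0, 0]
R4 ← R4 − (4/3)·R2: [0, 0, 0, 0, 0]
R5 ← R5 − (2)·R2: [0, 0, 0, 0, 0]
Echelon form has 2 nonzero rows, so rank(T) = 2.
The column space has dimension equal to the rank: 2.

2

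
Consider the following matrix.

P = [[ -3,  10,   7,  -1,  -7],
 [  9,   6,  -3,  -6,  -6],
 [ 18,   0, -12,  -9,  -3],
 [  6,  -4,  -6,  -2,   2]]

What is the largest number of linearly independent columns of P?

2

Row reduce to echelon form.
R2 ← R2 + (3)·R1: [0, 36, 18, -9, -27]
R3 ← R3 + (6)·R1: [0, 60, 30, -15, -45]
R4 ← R4 + (2)·R1: [0, 16, 8, -4, -12]
R3 ← R3 − (5/3)·R2: [0, 0, 0, 0, 0]
R4 ← R4 − (4/9)·R2: [0, 0, 0, 0, 0]
Echelon form has 2 nonzero rows, so rank(P) = 2.
The rank gives the maximum number of linearly independent columns: 2.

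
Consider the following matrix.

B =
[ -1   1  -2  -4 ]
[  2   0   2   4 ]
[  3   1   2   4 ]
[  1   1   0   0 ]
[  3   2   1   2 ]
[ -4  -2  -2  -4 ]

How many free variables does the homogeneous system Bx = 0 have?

2

Row reduce to echelon form.
R2 ← R2 + (2)·R1: [0, 2, -2, -4]
R3 ← R3 + (3)·R1: [0, 4, -4, -8]
R4 ← R4 + R1: [0, 2, -2, -4]
R5 ← R5 + (3)·R1: [0, 5, -5, -10]
R6 ← R6 − (4)·R1: [0, -6, 6, 12]
R3 ← R3 − (2)·R2: [0, 0, 0, 0]
R4 ← R4 − R2: [0, 0, 0, 0]
R5 ← R5 − (5/2)·R2: [0, 0, 0, 0]
R6 ← R6 + (3)·R2: [0, 0, 0, 0]
2 nonzero rows, so rank(B) = 2.
B has 4 columns; by rank–nullity, nullity = 4 − 2 = 2.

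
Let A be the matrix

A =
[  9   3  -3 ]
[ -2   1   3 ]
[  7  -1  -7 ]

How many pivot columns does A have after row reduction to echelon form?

Row reduce to echelon form.
R2 ← R2 + (2/9)·R1: [0, 5/3, 7/3]
R3 ← R3 − (7/9)·R1: [0, -10/3, -14/3]
R3 ← R3 + (2)·R2: [0, 0, 0]
Echelon form has 2 nonzero rows, so rank(A) = 2.
Each nonzero row contributes one pivot column: 2 pivot columns.

2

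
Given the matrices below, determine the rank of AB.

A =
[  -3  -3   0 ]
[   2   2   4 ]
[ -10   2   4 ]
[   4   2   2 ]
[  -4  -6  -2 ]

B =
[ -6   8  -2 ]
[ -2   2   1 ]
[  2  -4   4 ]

2

First compute AB:
[[ 24, -30,   3],
 [ -8,   4,  14],
 [ 64, -92,  38],
 [-24,  28,   2],
 [ 32, -36,  -6]]
Now row reduce the product.
R2 ← R2 + (1/3)·R1: [0, -6, 15]
R3 ← R3 − (8/3)·R1: [0, -12, 30]
R4 ← R4 + R1: [0, -2, 5]
R5 ← R5 − (4/3)·R1: [0, 4, -10]
R3 ← R3 − (2)·R2: [0, 0, 0]
R4 ← R4 − (1/3)·R2: [0, 0, 0]
R5 ← R5 + (2/3)·R2: [0, 0, 0]
2 nonzero rows, so rank(AB) = 2.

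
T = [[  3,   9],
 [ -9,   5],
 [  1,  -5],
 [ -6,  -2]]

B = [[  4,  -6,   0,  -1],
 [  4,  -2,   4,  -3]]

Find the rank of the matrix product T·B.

2

First compute TB:
[[ 48, -36,  36, -30],
 [-16,  44,  20,  -6],
 [-16,   4, -20,  14],
 [-32,  40,  -8,  12]]
Now row reduce the product.
R2 ← R2 + (1/3)·R1: [0, 32, 32, -16]
R3 ← R3 + (1/3)·R1: [0, -8, -8, 4]
R4 ← R4 + (2/3)·R1: [0, 16, 16, -8]
R3 ← R3 + (1/4)·R2: [0, 0, 0, 0]
R4 ← R4 − (1/2)·R2: [0, 0, 0, 0]
2 nonzero rows, so rank(TB) = 2.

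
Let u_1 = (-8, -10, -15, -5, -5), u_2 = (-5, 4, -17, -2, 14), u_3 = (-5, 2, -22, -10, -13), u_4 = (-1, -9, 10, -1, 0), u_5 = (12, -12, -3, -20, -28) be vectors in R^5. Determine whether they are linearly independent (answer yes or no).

Form the matrix with these vectors as rows and row reduce.
R2 ← R2 − (5/8)·R1: [0, 41/4, -61/8, 9/8, 137/8]
R3 ← R3 − (5/8)·R1: [0, 33/4, -101/8, -55/8, -79/8]
R4 ← R4 − (1/8)·R1: [0, -31/4, 95/8, -3/8, 5/8]
R5 ← R5 + (3/2)·R1: [0, -27, -51/2, -55/2, -71/2]
R3 ← R3 − (33/41)·R2: [0, 0, -266/41, -319/41, -970/41]
R4 ← R4 + (31/41)·R2: [0, 0, 501/82, 39/82, 1113/82]
R5 ← R5 + (108/41)·R2: [0, 0, -1869/41, -1006/41, 394/41]
R4 ← R4 + (501/532)·R3: [0, 0, 0, -3645/532, -1158/133]
R5 ← R5 − (267/38)·R3: [0, 0, 0, 1145/38, 3341/19]
R5 ← R5 + (3206/729)·R4: [0, 0, 0, 0, 33425/243]
5 nonzero rows, so the 5 vectors span a space of dimension 5.
Since 5 = 5, the vectors are linearly independent.

yes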